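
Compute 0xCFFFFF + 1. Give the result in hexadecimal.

The trailing 5 digits are F (max in base 16), so adding 1 cascades: they roll to 0 and the next digit up increments.

0xD00000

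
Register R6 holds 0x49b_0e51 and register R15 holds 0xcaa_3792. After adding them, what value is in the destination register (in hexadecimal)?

Add column by column in base 16, right to left:
  1+2 = 3
  5+9 = e
  e+7 = 5 carry 1
  0+3+1 = 4
  b+a = 5 carry 1
  9+a+1 = 4 carry 1
  4+c+1 = 1 carry 1
  final carry 1

0x114545e3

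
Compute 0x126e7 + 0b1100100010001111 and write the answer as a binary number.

0x126e7 = 0b10010011011100111 in binary.
Add column by column in base 2, right to left:
  1+1 = 0 carry 1
  1+1+1 = 1 carry 1
  1+1+1 = 1 carry 1
  0+1+1 = 0 carry 1
  0+0+1 = 1
  1+0 = 1
  1+0 = 1
  1+1 = 0 carry 1
  0+0+1 = 1
  1+0 = 1
  1+0 = 1
  0+1 = 1
  0+0 = 0
  1+0 = 1
  0+1 = 1
  0+1 = 1
  1+0 = 1

0b11110111101110110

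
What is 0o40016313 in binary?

0b100000000001110011001011

Each octal digit is 3 bits: 4=100 0=000 0=000 1=001 6=110 3=011 1=001 3=011.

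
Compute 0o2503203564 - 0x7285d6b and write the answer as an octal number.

0x7285d6b = 0o712056553 in octal.
Subtract column by column in base 8:
  4-3 → 1
  6-5 → 1
  5-5 → 0
  3-6 → 5 (borrow)
  0-5-1 → 2 (borrow)
  2-0-1 → 1
  3-2 → 1
  0-1 → 7 (borrow)
  5-7-1 → 5 (borrow)
  2-0-1 → 1

0o1571125011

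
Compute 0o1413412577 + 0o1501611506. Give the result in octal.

Add column by column in base 8, right to left:
  7+6 = 5 carry 1
  7+0+1 = 0 carry 1
  5+5+1 = 3 carry 1
  2+1+1 = 4
  1+1 = 2
  4+6 = 2 carry 1
  3+1+1 = 5
  1+0 = 1
  4+5 = 1 carry 1
  1+1+1 = 3

0o3115224305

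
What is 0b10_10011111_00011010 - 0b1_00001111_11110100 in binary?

0b11000111100100110

Subtract column by column in base 2:
  0-0 → 0
  1-0 → 1
  0-1 → 1 (borrow)
  1-0-1 → 0
  1-1 → 0
  0-1 → 1 (borrow)
  0-1-1 → 0 (borrow)
  0-1-1 → 0 (borrow)
  1-1-1 → 1 (borrow)
  1-1-1 → 1 (borrow)
  1-1-1 → 1 (borrow)
  1-1-1 → 1 (borrow)
  1-0-1 → 0
  0-0 → 0
  0-0 → 0
  1-0 → 1
  0-1 → 1 (borrow)
  1-0-1 → 0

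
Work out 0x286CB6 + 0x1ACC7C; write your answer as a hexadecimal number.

0x433932

Add column by column in base 16, right to left:
  6+C = 2 carry 1
  B+7+1 = 3 carry 1
  C+C+1 = 9 carry 1
  6+C+1 = 3 carry 1
  8+A+1 = 3 carry 1
  2+1+1 = 4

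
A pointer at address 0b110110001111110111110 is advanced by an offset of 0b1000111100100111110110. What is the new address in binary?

0b1111101110100110110100

Add column by column in base 2, right to left:
  0+0 = 0
  1+1 = 0 carry 1
  1+1+1 = 1 carry 1
  1+0+1 = 0 carry 1
  1+1+1 = 1 carry 1
  1+1+1 = 1 carry 1
  0+1+1 = 0 carry 1
  1+1+1 = 1 carry 1
  1+1+1 = 1 carry 1
  1+0+1 = 0 carry 1
  1+0+1 = 0 carry 1
  1+1+1 = 1 carry 1
  1+0+1 = 0 carry 1
  0+0+1 = 1
  0+1 = 1
  0+1 = 1
  1+1 = 0 carry 1
  1+1+1 = 1 carry 1
  0+0+1 = 1
  1+0 = 1
  1+0 = 1
  0+1 = 1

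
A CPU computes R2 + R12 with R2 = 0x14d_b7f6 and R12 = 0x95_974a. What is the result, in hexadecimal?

0x1e34f40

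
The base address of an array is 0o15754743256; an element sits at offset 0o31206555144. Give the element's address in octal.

0o47163520422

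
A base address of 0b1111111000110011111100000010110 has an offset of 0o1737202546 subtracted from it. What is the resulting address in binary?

0o1737202546 = 0b1111011111010000010101100110 in binary.
Subtract column by column in base 2:
  0-0 → 0
  1-1 → 0
  1-1 → 0
  0-0 → 0
  1-0 → 1
  0-1 → 1 (borrow)
  0-1-1 → 0 (borrow)
  0-0-1 → 1 (borrow)
  0-1-1 → 0 (borrow)
  0-0-1 → 1 (borrow)
  0-1-1 → 0 (borrow)
  1-0-1 → 0
  1-0 → 1
  1-0 → 1
  1-0 → 1
  1-0 → 1
  1-1 → 0
  0-0 → 0
  0-1 → 1 (borrow)
  1-1-1 → 1 (borrow)
  1-1-1 → 1 (borrow)
  0-1-1 → 0 (borrow)
  0-1-1 → 0 (borrow)
  0-0-1 → 1 (borrow)
  1-1-1 → 1 (borrow)
  1-1-1 → 1 (borrow)
  1-1-1 → 1 (borrow)
  1-1-1 → 1 (borrow)
  1-0-1 → 0
  1-0 → 1
  1-0 → 1

0b1101111100111001111001010110000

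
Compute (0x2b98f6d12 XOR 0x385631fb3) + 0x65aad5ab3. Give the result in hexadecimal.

First 0x2b98f6d12 XOR 0x385631fb3 = 0x13cec72a1.
Add column by column in base 16, right to left:
  1+3 = 4
  a+b = 5 carry 1
  2+a+1 = d
  7+5 = c
  c+d = 9 carry 1
  e+a+1 = 9 carry 1
  c+a+1 = 7 carry 1
  3+5+1 = 9
  1+6 = 7

0x79799cd54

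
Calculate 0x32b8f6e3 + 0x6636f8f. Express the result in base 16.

Add column by column in base 16, right to left:
  3+f = 2 carry 1
  e+8+1 = 7 carry 1
  6+f+1 = 6 carry 1
  f+6+1 = 6 carry 1
  8+3+1 = c
  b+6 = 1 carry 1
  2+6+1 = 9
  3+0 = 3

0x391c6672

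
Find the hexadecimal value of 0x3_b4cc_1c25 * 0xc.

Multiply each base-16 digit by 12, carrying:
  5×12 = 60 → write c carry 3
  2×12+3 = 27 → write b carry 1
  c×12+1 = 145 → write 1 carry 9
  1×12+9 = 21 → write 5 carry 1
  c×12+1 = 145 → write 1 carry 9
  c×12+9 = 153 → write 9 carry 9
  4×12+9 = 57 → write 9 carry 3
  b×12+3 = 135 → write 7 carry 8
  3×12+8 = 44 → write c carry 2
  remaining carry: 2

0x2c799151bc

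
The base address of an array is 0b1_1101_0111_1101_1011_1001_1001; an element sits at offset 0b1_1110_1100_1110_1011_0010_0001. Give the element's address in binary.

Add column by column in base 2, right to left:
  1+1 = 0 carry 1
  0+0+1 = 1
  0+0 = 0
  1+0 = 1
  1+0 = 1
  0+1 = 1
  0+0 = 0
  1+0 = 1
  1+1 = 0 carry 1
  1+1+1 = 1 carry 1
  0+0+1 = 1
  1+1 = 0 carry 1
  1+0+1 = 0 carry 1
  0+1+1 = 0 carry 1
  1+1+1 = 1 carry 1
  1+1+1 = 1 carry 1
  1+0+1 = 0 carry 1
  1+0+1 = 0 carry 1
  1+1+1 = 1 carry 1
  0+1+1 = 0 carry 1
  1+0+1 = 0 carry 1
  0+1+1 = 0 carry 1
  1+1+1 = 1 carry 1
  1+1+1 = 1 carry 1
  1+1+1 = 1 carry 1
  final carry 1

0b11110001001100011010111010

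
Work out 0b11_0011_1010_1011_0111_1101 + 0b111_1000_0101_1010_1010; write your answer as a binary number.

0b1110110011000100100111

Add column by column in base 2, right to left:
  1+0 = 1
  0+1 = 1
  1+0 = 1
  1+1 = 0 carry 1
  1+0+1 = 0 carry 1
  1+1+1 = 1 carry 1
  1+0+1 = 0 carry 1
  0+1+1 = 0 carry 1
  1+1+1 = 1 carry 1
  1+0+1 = 0 carry 1
  0+1+1 = 0 carry 1
  1+0+1 = 0 carry 1
  0+0+1 = 1
  1+0 = 1
  0+0 = 0
  1+1 = 0 carry 1
  1+1+1 = 1 carry 1
  1+1+1 = 1 carry 1
  0+1+1 = 0 carry 1
  0+0+1 = 1
  1+0 = 1
  1+0 = 1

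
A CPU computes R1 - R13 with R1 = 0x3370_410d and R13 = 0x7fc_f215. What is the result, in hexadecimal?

0x2b734ef8

Subtract column by column in base 16:
  d-5 → 8
  0-1 → f (borrow)
  1-2-1 → e (borrow)
  4-f-1 → 4 (borrow)
  0-c-1 → 3 (borrow)
  7-f-1 → 7 (borrow)
  3-7-1 → b (borrow)
  3-0-1 → 2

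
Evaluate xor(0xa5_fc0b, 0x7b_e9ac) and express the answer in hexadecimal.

XOR each hex digit independently (no carries):
  a^7=d, 5^b=e, f^e=1, c^9=5, 0^a=a, b^c=7

0xde15a7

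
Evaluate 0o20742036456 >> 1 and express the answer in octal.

0o10361017227

1 bits is not a whole number of base-8 digits; in binary: 10000111100010000011110100101110 >> 1 = 1000011110001000001111010010111.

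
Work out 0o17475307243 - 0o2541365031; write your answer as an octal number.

0o14733722212

Subtract column by column in base 8:
  3-1 → 2
  4-3 → 1
  2-0 → 2
  7-5 → 2
  0-6 → 2 (borrow)
  3-3-1 → 7 (borrow)
  5-1-1 → 3
  7-4 → 3
  4-5 → 7 (borrow)
  7-2-1 → 4
  1-0 → 1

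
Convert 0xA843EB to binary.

Expand each hex digit to 4 bits: A=1010 8=1000 4=0100 3=0011 E=1110 B=1011.

0b101010000100001111101011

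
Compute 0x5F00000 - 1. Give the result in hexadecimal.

The trailing 5 digits are 0, so subtracting 1 borrows through: they become F and the next digit up decrements.

0x5EFFFFF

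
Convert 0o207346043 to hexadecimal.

Each octal digit is 3 bits: 2=010 0=000 7=111 3=011 4=100 6=110 0=000 4=100 3=011.
Group the bits into nibbles: 0010 0001 1101 1100 1100 0010 0011 → 21dcc23.

0x21dcc23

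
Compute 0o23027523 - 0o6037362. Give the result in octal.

0o14770141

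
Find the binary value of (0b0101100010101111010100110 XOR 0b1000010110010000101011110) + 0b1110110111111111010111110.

First 0b0101100010101111010100110 XOR 0b1000010110010000101011110 = 0b1101110100111111111111000.
Add column by column in base 2, right to left:
  0+0 = 0
  0+1 = 1
  0+1 = 1
  1+1 = 0 carry 1
  1+1+1 = 1 carry 1
  1+1+1 = 1 carry 1
  1+0+1 = 0 carry 1
  1+1+1 = 1 carry 1
  1+0+1 = 0 carry 1
  1+1+1 = 1 carry 1
  1+1+1 = 1 carry 1
  1+1+1 = 1 carry 1
  1+1+1 = 1 carry 1
  1+1+1 = 1 carry 1
  1+1+1 = 1 carry 1
  0+1+1 = 0 carry 1
  0+1+1 = 0 carry 1
  1+1+1 = 1 carry 1
  0+0+1 = 1
  1+1 = 0 carry 1
  1+1+1 = 1 carry 1
  1+0+1 = 0 carry 1
  0+1+1 = 0 carry 1
  1+1+1 = 1 carry 1
  1+1+1 = 1 carry 1
  final carry 1

0b11100101100111111010110110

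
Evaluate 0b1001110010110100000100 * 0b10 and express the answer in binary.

0b10011100101101000001000

Multiply each base-2 digit by 2, carrying:
  0×2 = 0 → write 0
  0×2 = 0 → write 0
  1×2 = 2 → write 0 carry 1
  0×2+1 = 1 → write 1
  0×2 = 0 → write 0
  0×2 = 0 → write 0
  0×2 = 0 → write 0
  0×2 = 0 → write 0
  1×2 = 2 → write 0 carry 1
  0×2+1 = 1 → write 1
  1×2 = 2 → write 0 carry 1
  1×2+1 = 3 → write 1 carry 1
  0×2+1 = 1 → write 1
  1×2 = 2 → write 0 carry 1
  0×2+1 = 1 → write 1
  0×2 = 0 → write 0
  1×2 = 2 → write 0 carry 1
  1×2+1 = 3 → write 1 carry 1
  1×2+1 = 3 → write 1 carry 1
  0×2+1 = 1 → write 1
  0×2 = 0 → write 0
  1×2 = 2 → write 0 carry 1
  remaining carry: 1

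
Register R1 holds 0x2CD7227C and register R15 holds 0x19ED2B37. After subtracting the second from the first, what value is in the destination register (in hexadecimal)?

0x12E9F745

Subtract column by column in base 16:
  C-7 → 5
  7-3 → 4
  2-B → 7 (borrow)
  2-2-1 → F (borrow)
  7-D-1 → 9 (borrow)
  D-E-1 → E (borrow)
  C-9-1 → 2
  2-1 → 1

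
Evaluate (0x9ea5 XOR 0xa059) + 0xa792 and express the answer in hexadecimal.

First 0x9ea5 XOR 0xa059 = 0x3efc.
Add column by column in base 16, right to left:
  c+2 = e
  f+9 = 8 carry 1
  e+7+1 = 6 carry 1
  3+a+1 = e

0xe68e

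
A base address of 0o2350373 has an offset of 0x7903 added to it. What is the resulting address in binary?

0o2350373 = 0b10011101000011111011 in binary.
0x7903 = 0b111100100000011 in binary.
Add column by column in base 2, right to left:
  1+1 = 0 carry 1
  1+1+1 = 1 carry 1
  0+0+1 = 1
  1+0 = 1
  1+0 = 1
  1+0 = 1
  1+0 = 1
  1+0 = 1
  0+1 = 1
  0+0 = 0
  0+0 = 0
  0+1 = 1
  1+1 = 0 carry 1
  0+1+1 = 0 carry 1
  1+1+1 = 1 carry 1
  1+0+1 = 0 carry 1
  1+0+1 = 0 carry 1
  0+0+1 = 1
  0+0 = 0
  1+0 = 1

0b10100100100111111110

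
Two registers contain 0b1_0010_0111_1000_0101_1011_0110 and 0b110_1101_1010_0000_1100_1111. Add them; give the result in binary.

0b1100101010010011010000101

Add column by column in base 2, right to left:
  0+1 = 1
  1+1 = 0 carry 1
  1+1+1 = 1 carry 1
  0+1+1 = 0 carry 1
  1+0+1 = 0 carry 1
  1+0+1 = 0 carry 1
  0+1+1 = 0 carry 1
  1+1+1 = 1 carry 1
  1+0+1 = 0 carry 1
  0+0+1 = 1
  1+0 = 1
  0+0 = 0
  0+0 = 0
  0+1 = 1
  0+0 = 0
  1+1 = 0 carry 1
  1+1+1 = 1 carry 1
  1+0+1 = 0 carry 1
  1+1+1 = 1 carry 1
  0+1+1 = 0 carry 1
  0+0+1 = 1
  1+1 = 0 carry 1
  0+1+1 = 0 carry 1
  0+0+1 = 1
  1+0 = 1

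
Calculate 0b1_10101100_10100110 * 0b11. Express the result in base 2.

0b1010000010111110010

Multiply each base-2 digit by 3, carrying:
  0×3 = 0 → write 0
  1×3 = 3 → write 1 carry 1
  1×3+1 = 4 → write 0 carry 2
  0×3+2 = 2 → write 0 carry 1
  0×3+1 = 1 → write 1
  1×3 = 3 → write 1 carry 1
  0×3+1 = 1 → write 1
  1×3 = 3 → write 1 carry 1
  0×3+1 = 1 → write 1
  0×3 = 0 → write 0
  1×3 = 3 → write 1 carry 1
  1×3+1 = 4 → write 0 carry 2
  0×3+2 = 2 → write 0 carry 1
  1×3+1 = 4 → write 0 carry 2
  0×3+2 = 2 → write 0 carry 1
  1×3+1 = 4 → write 0 carry 2
  1×3+2 = 5 → write 1 carry 2
  remaining carry: 10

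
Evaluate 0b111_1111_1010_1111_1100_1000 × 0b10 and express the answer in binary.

0b111111110101111110010000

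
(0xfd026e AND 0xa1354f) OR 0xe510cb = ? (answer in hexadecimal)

0xfd026e AND 0xa1354f = 0xa1004e.
Then OR with 0xe510cb.

0xe510cf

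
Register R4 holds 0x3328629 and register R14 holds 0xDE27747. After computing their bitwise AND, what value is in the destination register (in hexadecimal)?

0x1220601

AND each hex digit independently (no carries):
  3&D=1, 3&E=2, 2&2=2, 8&7=0, 6&7=6, 2&4=0, 9&7=1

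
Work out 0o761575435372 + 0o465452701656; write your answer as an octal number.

Add column by column in base 8, right to left:
  2+6 = 0 carry 1
  7+5+1 = 5 carry 1
  3+6+1 = 2 carry 1
  5+1+1 = 7
  3+0 = 3
  4+7 = 3 carry 1
  5+2+1 = 0 carry 1
  7+5+1 = 5 carry 1
  5+4+1 = 2 carry 1
  1+5+1 = 7
  6+6 = 4 carry 1
  7+4+1 = 4 carry 1
  final carry 1

0o1447250337250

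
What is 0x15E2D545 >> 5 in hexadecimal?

5 bits is not a whole number of base-16 digits; in binary: 10101111000101101010101000101 >> 5 = 101011110001011010101010.

0xAF16AA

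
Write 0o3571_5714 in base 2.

0b11101111001101111001100

Each octal digit is 3 bits: 3=011 5=101 7=111 1=001 5=101 7=111 1=001 4=100.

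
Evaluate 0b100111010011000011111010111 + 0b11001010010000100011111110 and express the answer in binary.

Add column by column in base 2, right to left:
  1+0 = 1
  1+1 = 0 carry 1
  1+1+1 = 1 carry 1
  0+1+1 = 0 carry 1
  1+1+1 = 1 carry 1
  0+1+1 = 0 carry 1
  1+1+1 = 1 carry 1
  1+1+1 = 1 carry 1
  1+0+1 = 0 carry 1
  1+0+1 = 0 carry 1
  1+0+1 = 0 carry 1
  0+1+1 = 0 carry 1
  0+0+1 = 1
  0+0 = 0
  0+0 = 0
  1+0 = 1
  1+1 = 0 carry 1
  0+0+1 = 1
  0+0 = 0
  1+1 = 0 carry 1
  0+0+1 = 1
  1+1 = 0 carry 1
  1+0+1 = 0 carry 1
  1+0+1 = 0 carry 1
  0+1+1 = 0 carry 1
  0+1+1 = 0 carry 1
  1+0+1 = 0 carry 1
  final carry 1

0b1000000100101001000011010101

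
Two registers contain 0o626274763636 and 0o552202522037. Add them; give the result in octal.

0o1400477505675

Add column by column in base 8, right to left:
  6+7 = 5 carry 1
  3+3+1 = 7
  6+0 = 6
  3+2 = 5
  6+2 = 0 carry 1
  7+5+1 = 5 carry 1
  4+2+1 = 7
  7+0 = 7
  2+2 = 4
  6+2 = 0 carry 1
  2+5+1 = 0 carry 1
  6+5+1 = 4 carry 1
  final carry 1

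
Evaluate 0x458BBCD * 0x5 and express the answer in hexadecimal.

0x15BBAB01

Multiply each base-16 digit by 5, carrying:
  D×5 = 65 → write 1 carry 4
  C×5+4 = 64 → write 0 carry 4
  B×5+4 = 59 → write B carry 3
  B×5+3 = 58 → write A carry 3
  8×5+3 = 43 → write B carry 2
  5×5+2 = 27 → write B carry 1
  4×5+1 = 21 → write 5 carry 1
  remaining carry: 1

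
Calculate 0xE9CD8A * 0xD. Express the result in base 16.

0xBDF7002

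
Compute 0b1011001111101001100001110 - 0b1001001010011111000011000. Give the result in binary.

0b10000101001010011110110

Subtract column by column in base 2:
  0-0 → 0
  1-0 → 1
  1-0 → 1
  1-1 → 0
  0-1 → 1 (borrow)
  0-0-1 → 1 (borrow)
  0-0-1 → 1 (borrow)
  0-0-1 → 1 (borrow)
  1-0-1 → 0
  1-1 → 0
  0-1 → 1 (borrow)
  0-1-1 → 0 (borrow)
  1-1-1 → 1 (borrow)
  0-1-1 → 0 (borrow)
  1-0-1 → 0
  1-0 → 1
  1-1 → 0
  1-0 → 1
  1-1 → 0
  0-0 → 0
  0-0 → 0
  1-1 → 0
  1-0 → 1
  0-0 → 0
  1-1 → 0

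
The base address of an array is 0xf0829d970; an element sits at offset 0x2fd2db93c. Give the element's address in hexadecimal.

Add column by column in base 16, right to left:
  0+c = c
  7+3 = a
  9+9 = 2 carry 1
  d+b+1 = 9 carry 1
  9+d+1 = 7 carry 1
  2+2+1 = 5
  8+d = 5 carry 1
  0+f+1 = 0 carry 1
  f+2+1 = 2 carry 1
  final carry 1

0x12055792ac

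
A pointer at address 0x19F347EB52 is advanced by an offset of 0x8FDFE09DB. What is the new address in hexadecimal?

0x22F145F52D

Add column by column in base 16, right to left:
  2+B = D
  5+D = 2 carry 1
  B+9+1 = 5 carry 1
  E+0+1 = F
  7+E = 5 carry 1
  4+F+1 = 4 carry 1
  3+D+1 = 1 carry 1
  F+F+1 = F carry 1
  9+8+1 = 2 carry 1
  1+0+1 = 2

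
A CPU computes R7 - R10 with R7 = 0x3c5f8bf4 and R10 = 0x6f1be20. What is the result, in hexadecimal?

0x356dcdd4

Subtract column by column in base 16:
  4-0 → 4
  f-2 → d
  b-e → d (borrow)
  8-b-1 → c (borrow)
  f-1-1 → d
  5-f → 6 (borrow)
  c-6-1 → 5
  3-0 → 3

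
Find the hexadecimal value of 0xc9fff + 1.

The trailing 3 digits are F (max in base 16), so adding 1 cascades: they roll to 0 and the next digit up increments.

0xca000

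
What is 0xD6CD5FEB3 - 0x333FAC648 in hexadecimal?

0xA38DB386B

Subtract column by column in base 16:
  3-8 → B (borrow)
  B-4-1 → 6
  E-6 → 8
  F-C → 3
  5-A → B (borrow)
  D-F-1 → D (borrow)
  C-3-1 → 8
  6-3 → 3
  D-3 → A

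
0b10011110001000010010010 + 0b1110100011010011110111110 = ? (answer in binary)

0b10001000001011100001010000

Add column by column in base 2, right to left:
  0+0 = 0
  1+1 = 0 carry 1
  0+1+1 = 0 carry 1
  0+1+1 = 0 carry 1
  1+1+1 = 1 carry 1
  0+1+1 = 0 carry 1
  0+0+1 = 1
  1+1 = 0 carry 1
  0+1+1 = 0 carry 1
  0+1+1 = 0 carry 1
  0+1+1 = 0 carry 1
  0+0+1 = 1
  1+0 = 1
  0+1 = 1
  0+0 = 0
  0+1 = 1
  1+1 = 0 carry 1
  1+0+1 = 0 carry 1
  1+0+1 = 0 carry 1
  1+0+1 = 0 carry 1
  0+1+1 = 0 carry 1
  0+0+1 = 1
  1+1 = 0 carry 1
  0+1+1 = 0 carry 1
  0+1+1 = 0 carry 1
  final carry 1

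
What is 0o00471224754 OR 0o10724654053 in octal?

OR each oct digit independently (no carries):
  0|1=1, 0|0=0, 4|7=7, 7|2=7, 1|4=5, 2|6=6, 2|5=7, 4|4=4, 7|0=7, 5|5=5, 4|3=7

0o10775674757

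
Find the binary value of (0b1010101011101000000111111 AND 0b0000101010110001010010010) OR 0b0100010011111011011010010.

0b100111011111011011010010

0b1010101011101000000111111 AND 0b0000101010110001010010010 = 0b0000101010100000000010010.
Then OR with 0b0100010011111011011010010.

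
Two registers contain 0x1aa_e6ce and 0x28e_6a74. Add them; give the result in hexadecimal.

Add column by column in base 16, right to left:
  e+4 = 2 carry 1
  c+7+1 = 4 carry 1
  6+a+1 = 1 carry 1
  e+6+1 = 5 carry 1
  a+e+1 = 9 carry 1
  a+8+1 = 3 carry 1
  1+2+1 = 4

0x4395142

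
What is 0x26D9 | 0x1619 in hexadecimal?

0x36D9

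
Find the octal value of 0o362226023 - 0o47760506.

Subtract column by column in base 8:
  3-6 → 5 (borrow)
  2-0-1 → 1
  0-5 → 3 (borrow)
  6-0-1 → 5
  2-6 → 4 (borrow)
  2-7-1 → 2 (borrow)
  2-7-1 → 2 (borrow)
  6-4-1 → 1
  3-0 → 3

0o312245315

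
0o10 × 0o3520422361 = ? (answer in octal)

Multiply each base-8 digit by 8, carrying:
  1×8 = 8 → write 0 carry 1
  6×8+1 = 49 → write 1 carry 6
  3×8+6 = 30 → write 6 carry 3
  2×8+3 = 19 → write 3 carry 2
  2×8+2 = 18 → write 2 carry 2
  4×8+2 = 34 → write 2 carry 4
  0×8+4 = 4 → write 4
  2×8 = 16 → write 0 carry 2
  5×8+2 = 42 → write 2 carry 5
  3×8+5 = 29 → write 5 carry 3
  remaining carry: 3

0o35204223610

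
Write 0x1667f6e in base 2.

Expand each hex digit to 4 bits: 1=0001 6=0110 6=0110 7=0111 f=1111 6=0110 e=1110.

0b1011001100111111101101110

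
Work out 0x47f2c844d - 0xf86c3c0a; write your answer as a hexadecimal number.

0x386c04843

Subtract column by column in base 16:
  d-a → 3
  4-0 → 4
  4-c → 8 (borrow)
  8-3-1 → 4
  c-c → 0
  2-6 → c (borrow)
  f-8-1 → 6
  7-f → 8 (borrow)
  4-0-1 → 3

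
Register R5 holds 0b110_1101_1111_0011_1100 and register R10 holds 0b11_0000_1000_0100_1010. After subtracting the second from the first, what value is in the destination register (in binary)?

Subtract column by column in base 2:
  0-0 → 0
  0-1 → 1 (borrow)
  1-0-1 → 0
  1-1 → 0
  1-0 → 1
  1-0 → 1
  0-1 → 1 (borrow)
  0-0-1 → 1 (borrow)
  1-0-1 → 0
  1-0 → 1
  1-0 → 1
  1-1 → 0
  1-0 → 1
  0-0 → 0
  1-0 → 1
  1-0 → 1
  0-1 → 1 (borrow)
  1-1-1 → 1 (borrow)
  1-0-1 → 0

0b111101011011110010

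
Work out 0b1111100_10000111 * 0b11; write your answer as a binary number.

0b10111010110010101

Multiply each base-2 digit by 3, carrying:
  1×3 = 3 → write 1 carry 1
  1×3+1 = 4 → write 0 carry 2
  1×3+2 = 5 → write 1 carry 2
  0×3+2 = 2 → write 0 carry 1
  0×3+1 = 1 → write 1
  0×3 = 0 → write 0
  0×3 = 0 → write 0
  1×3 = 3 → write 1 carry 1
  0×3+1 = 1 → write 1
  0×3 = 0 → write 0
  1×3 = 3 → write 1 carry 1
  1×3+1 = 4 → write 0 carry 2
  1×3+2 = 5 → write 1 carry 2
  1×3+2 = 5 → write 1 carry 2
  1×3+2 = 5 → write 1 carry 2
  remaining carry: 10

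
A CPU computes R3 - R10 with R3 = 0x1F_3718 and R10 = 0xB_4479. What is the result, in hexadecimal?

0x13F29F

Subtract column by column in base 16:
  8-9 → F (borrow)
  1-7-1 → 9 (borrow)
  7-4-1 → 2
  3-4 → F (borrow)
  F-B-1 → 3
  1-0 → 1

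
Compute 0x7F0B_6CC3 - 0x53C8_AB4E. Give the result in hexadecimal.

0x2B42C175

Subtract column by column in base 16:
  3-E → 5 (borrow)
  C-4-1 → 7
  C-B → 1
  6-A → C (borrow)
  B-8-1 → 2
  0-C → 4 (borrow)
  F-3-1 → B
  7-5 → 2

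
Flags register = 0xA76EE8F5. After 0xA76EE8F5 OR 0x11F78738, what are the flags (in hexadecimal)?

OR each hex digit independently (no carries):
  A|1=B, 7|1=7, 6|F=F, E|7=F, E|8=E, 8|7=F, F|3=F, 5|8=D

0xB7FFEFFD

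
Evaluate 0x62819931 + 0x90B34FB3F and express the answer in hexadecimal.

Add column by column in base 16, right to left:
  1+F = 0 carry 1
  3+3+1 = 7
  9+B = 4 carry 1
  9+F+1 = 9 carry 1
  1+4+1 = 6
  8+3 = B
  2+B = D
  6+0 = 6
  0+9 = 9

0x96DB69470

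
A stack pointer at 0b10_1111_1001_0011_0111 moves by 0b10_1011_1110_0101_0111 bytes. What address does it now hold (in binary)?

Add column by column in base 2, right to left:
  1+1 = 0 carry 1
  1+1+1 = 1 carry 1
  1+1+1 = 1 carry 1
  0+0+1 = 1
  1+1 = 0 carry 1
  1+0+1 = 0 carry 1
  0+1+1 = 0 carry 1
  0+0+1 = 1
  1+0 = 1
  0+1 = 1
  0+1 = 1
  1+1 = 0 carry 1
  1+1+1 = 1 carry 1
  1+1+1 = 1 carry 1
  1+0+1 = 0 carry 1
  1+1+1 = 1 carry 1
  0+0+1 = 1
  1+1 = 0 carry 1
  final carry 1

0b1011011011110001110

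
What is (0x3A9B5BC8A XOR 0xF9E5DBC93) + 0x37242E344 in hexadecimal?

First 0x3A9B5BC8A XOR 0xF9E5DBC93 = 0xC37E80019.
Add column by column in base 16, right to left:
  9+4 = D
  1+4 = 5
  0+3 = 3
  0+E = E
  8+2 = A
  E+4 = 2 carry 1
  7+2+1 = A
  3+7 = A
  C+3 = F

0xFAA2AE35D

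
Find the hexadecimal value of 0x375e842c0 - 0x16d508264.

0x20897c05c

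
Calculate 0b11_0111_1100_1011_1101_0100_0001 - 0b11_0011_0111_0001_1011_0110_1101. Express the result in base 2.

0b10001011010000111010100

Subtract column by column in base 2:
  1-1 → 0
  0-0 → 0
  0-1 → 1 (borrow)
  0-1-1 → 0 (borrow)
  0-0-1 → 1 (borrow)
  0-1-1 → 0 (borrow)
  1-1-1 → 1 (borrow)
  0-0-1 → 1 (borrow)
  1-1-1 → 1 (borrow)
  0-1-1 → 0 (borrow)
  1-0-1 → 0
  1-1 → 0
  1-1 → 0
  1-0 → 1
  0-0 → 0
  1-0 → 1
  0-1 → 1 (borrow)
  0-1-1 → 0 (borrow)
  1-1-1 → 1 (borrow)
  1-0-1 → 0
  1-1 → 0
  1-1 → 0
  1-0 → 1
  0-0 → 0
  1-1 → 0
  1-1 → 0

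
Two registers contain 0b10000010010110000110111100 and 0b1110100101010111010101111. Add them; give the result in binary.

0b11110111000001000001101011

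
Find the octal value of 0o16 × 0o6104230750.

Multiply each base-8 digit by 14, carrying:
  0×14 = 0 → write 0
  5×14 = 70 → write 6 carry 8
  7×14+8 = 106 → write 2 carry 13
  0×14+13 = 13 → write 5 carry 1
  3×14+1 = 43 → write 3 carry 5
  2×14+5 = 33 → write 1 carry 4
  4×14+4 = 60 → write 4 carry 7
  0×14+7 = 7 → write 7
  1×14 = 14 → write 6 carry 1
  6×14+1 = 85 → write 5 carry 10
  remaining carry: 12

0o125674135260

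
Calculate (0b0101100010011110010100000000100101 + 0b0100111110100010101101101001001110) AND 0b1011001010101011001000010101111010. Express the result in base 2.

Add column by column in base 2, right to left:
  1+0 = 1
  0+1 = 1
  1+1 = 0 carry 1
  0+1+1 = 0 carry 1
  0+0+1 = 1
  1+0 = 1
  0+1 = 1
  0+0 = 0
  0+0 = 0
  0+1 = 1
  0+0 = 0
  0+1 = 1
  0+1 = 1
  0+0 = 0
  1+1 = 0 carry 1
  0+1+1 = 0 carry 1
  1+0+1 = 0 carry 1
  0+1+1 = 0 carry 1
  0+0+1 = 1
  1+1 = 0 carry 1
  1+0+1 = 0 carry 1
  1+0+1 = 0 carry 1
  1+0+1 = 0 carry 1
  0+1+1 = 0 carry 1
  0+0+1 = 1
  1+1 = 0 carry 1
  0+1+1 = 0 carry 1
  0+1+1 = 0 carry 1
  0+1+1 = 0 carry 1
  1+1+1 = 1 carry 1
  1+0+1 = 0 carry 1
  0+0+1 = 1
  1+1 = 0 carry 1
  final carry 1
Sum = 0b1010100001000001000001101001110011; now AND with 0b1011001010101011001000010101111010:
  1010100001000001000001101001110011
& 1011001010101011001000010101111010
= 1010000000000001000000000001110010

0b1010000000000001000000000001110010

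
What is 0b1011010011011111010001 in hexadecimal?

0x2D37D1

Group the bits into nibbles: 0010 1101 0011 0111 1101 0001 → 2D37D1.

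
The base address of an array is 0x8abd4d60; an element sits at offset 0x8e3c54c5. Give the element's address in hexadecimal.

Add column by column in base 16, right to left:
  0+5 = 5
  6+c = 2 carry 1
  d+4+1 = 2 carry 1
  4+5+1 = a
  d+c = 9 carry 1
  b+3+1 = f
  a+e = 8 carry 1
  8+8+1 = 1 carry 1
  final carry 1

0x118f9a225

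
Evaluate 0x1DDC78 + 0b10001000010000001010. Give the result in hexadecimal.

0x266082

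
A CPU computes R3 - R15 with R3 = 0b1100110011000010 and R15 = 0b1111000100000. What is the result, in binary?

Subtract column by column in base 2:
  0-0 → 0
  1-0 → 1
  0-0 → 0
  0-0 → 0
  0-0 → 0
  0-1 → 1 (borrow)
  1-0-1 → 0
  1-0 → 1
  0-0 → 0
  0-1 → 1 (borrow)
  1-1-1 → 1 (borrow)
  1-1-1 → 1 (borrow)
  0-1-1 → 0 (borrow)
  0-0-1 → 1 (borrow)
  1-0-1 → 0
  1-0 → 1

0b1010111010100010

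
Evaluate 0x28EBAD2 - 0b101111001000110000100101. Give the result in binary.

0b1110100100010111010101101

0x28EBAD2 = 0b10100011101011101011010010 in binary.
Subtract column by column in base 2:
  0-1 → 1 (borrow)
  1-0-1 → 0
  0-1 → 1 (borrow)
  0-0-1 → 1 (borrow)
  1-0-1 → 0
  0-1 → 1 (borrow)
  1-0-1 → 0
  1-0 → 1
  0-0 → 0
  1-0 → 1
  0-1 → 1 (borrow)
  1-1-1 → 1 (borrow)
  1-0-1 → 0
  1-0 → 1
  0-0 → 0
  1-1 → 0
  0-0 → 0
  1-0 → 1
  1-1 → 0
  1-1 → 0
  0-1 → 1 (borrow)
  0-1-1 → 0 (borrow)
  0-0-1 → 1 (borrow)
  1-1-1 → 1 (borrow)
  0-0-1 → 1 (borrow)
  1-0-1 → 0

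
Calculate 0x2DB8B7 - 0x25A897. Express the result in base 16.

0x81020

Subtract column by column in base 16:
  7-7 → 0
  B-9 → 2
  8-8 → 0
  B-A → 1
  D-5 → 8
  2-2 → 0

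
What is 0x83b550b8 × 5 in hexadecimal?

0x2928a9398

Multiply each base-16 digit by 5, carrying:
  8×5 = 40 → write 8 carry 2
  b×5+2 = 57 → write 9 carry 3
  0×5+3 = 3 → write 3
  5×5 = 25 → write 9 carry 1
  5×5+1 = 26 → write a carry 1
  b×5+1 = 56 → write 8 carry 3
  3×5+3 = 18 → write 2 carry 1
  8×5+1 = 41 → write 9 carry 2
  remaining carry: 2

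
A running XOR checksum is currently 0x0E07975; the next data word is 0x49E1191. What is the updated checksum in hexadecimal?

0x47E68E4

XOR each hex digit independently (no carries):
  0^4=4, E^9=7, 0^E=E, 7^1=6, 9^1=8, 7^9=E, 5^1=4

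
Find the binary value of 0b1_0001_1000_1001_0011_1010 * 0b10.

Multiply each base-2 digit by 2, carrying:
  0×2 = 0 → write 0
  1×2 = 2 → write 0 carry 1
  0×2+1 = 1 → write 1
  1×2 = 2 → write 0 carry 1
  1×2+1 = 3 → write 1 carry 1
  1×2+1 = 3 → write 1 carry 1
  0×2+1 = 1 → write 1
  0×2 = 0 → write 0
  1×2 = 2 → write 0 carry 1
  0×2+1 = 1 → write 1
  0×2 = 0 → write 0
  1×2 = 2 → write 0 carry 1
  0×2+1 = 1 → write 1
  0×2 = 0 → write 0
  0×2 = 0 → write 0
  1×2 = 2 → write 0 carry 1
  1×2+1 = 3 → write 1 carry 1
  0×2+1 = 1 → write 1
  0×2 = 0 → write 0
  0×2 = 0 → write 0
  1×2 = 2 → write 0 carry 1
  remaining carry: 1

0b1000110001001001110100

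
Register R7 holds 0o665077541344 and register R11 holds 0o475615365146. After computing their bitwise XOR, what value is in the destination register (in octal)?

XOR each oct digit independently (no carries):
  6^4=2, 6^7=1, 5^5=0, 0^6=6, 7^1=6, 7^5=2, 5^3=6, 4^6=2, 1^5=4, 3^1=2, 4^4=0, 4^6=2

0o210662624202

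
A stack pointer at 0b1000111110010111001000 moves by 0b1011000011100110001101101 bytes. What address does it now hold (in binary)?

0b1100001011011001000110101

Add column by column in base 2, right to left:
  0+1 = 1
  0+0 = 0
  0+1 = 1
  1+1 = 0 carry 1
  0+0+1 = 1
  0+1 = 1
  1+1 = 0 carry 1
  1+0+1 = 0 carry 1
  1+0+1 = 0 carry 1
  0+0+1 = 1
  1+1 = 0 carry 1
  0+1+1 = 0 carry 1
  0+0+1 = 1
  1+0 = 1
  1+1 = 0 carry 1
  1+1+1 = 1 carry 1
  1+1+1 = 1 carry 1
  1+0+1 = 0 carry 1
  0+0+1 = 1
  0+0 = 0
  0+0 = 0
  1+1 = 0 carry 1
  0+1+1 = 0 carry 1
  0+0+1 = 1
  0+1 = 1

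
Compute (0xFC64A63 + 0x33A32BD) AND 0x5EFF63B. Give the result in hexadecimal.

0x1007420

Add column by column in base 16, right to left:
  3+D = 0 carry 1
  6+B+1 = 2 carry 1
  A+2+1 = D
  4+3 = 7
  6+A = 0 carry 1
  C+3+1 = 0 carry 1
  F+3+1 = 3 carry 1
  final carry 1
Sum = 0x13007D20; now AND with 0x5EFF63B:
  1&0=0, 3&5=1, 0&E=0, 0&F=0, 7&F=7, D&6=4, 2&3=2, 0&B=0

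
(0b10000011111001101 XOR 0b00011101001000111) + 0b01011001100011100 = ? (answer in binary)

First 0b10000011111001101 XOR 0b00011101001000111 = 0b10011110110001010.
Add column by column in base 2, right to left:
  0+0 = 0
  1+0 = 1
  0+1 = 1
  1+1 = 0 carry 1
  0+1+1 = 0 carry 1
  0+0+1 = 1
  0+0 = 0
  1+0 = 1
  1+1 = 0 carry 1
  0+1+1 = 0 carry 1
  1+0+1 = 0 carry 1
  1+0+1 = 0 carry 1
  1+1+1 = 1 carry 1
  1+1+1 = 1 carry 1
  0+0+1 = 1
  0+1 = 1
  1+0 = 1

0b11111000010100110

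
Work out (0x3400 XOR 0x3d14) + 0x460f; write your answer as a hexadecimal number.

First 0x3400 XOR 0x3d14 = 0x0914.
Add column by column in base 16, right to left:
  4+f = 3 carry 1
  1+0+1 = 2
  9+6 = f
  0+4 = 4

0x4f23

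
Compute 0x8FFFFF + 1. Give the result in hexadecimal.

0x900000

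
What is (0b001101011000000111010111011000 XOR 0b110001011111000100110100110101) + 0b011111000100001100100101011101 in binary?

First 0b001101011000000111010111011000 XOR 0b110001011111000100110100110101 = 0b111100000111000011100011101101.
Add column by column in base 2, right to left:
  1+1 = 0 carry 1
  0+0+1 = 1
  1+1 = 0 carry 1
  1+1+1 = 1 carry 1
  0+1+1 = 0 carry 1
  1+0+1 = 0 carry 1
  1+1+1 = 1 carry 1
  1+0+1 = 0 carry 1
  0+1+1 = 0 carry 1
  0+0+1 = 1
  0+0 = 0
  1+1 = 0 carry 1
  1+0+1 = 0 carry 1
  1+0+1 = 0 carry 1
  0+1+1 = 0 carry 1
  0+1+1 = 0 carry 1
  0+0+1 = 1
  0+0 = 0
  1+0 = 1
  1+0 = 1
  1+1 = 0 carry 1
  0+0+1 = 1
  0+0 = 0
  0+0 = 0
  0+1 = 1
  0+1 = 1
  1+1 = 0 carry 1
  1+1+1 = 1 carry 1
  1+1+1 = 1 carry 1
  1+0+1 = 0 carry 1
  final carry 1

0b1011011001011010000001001001010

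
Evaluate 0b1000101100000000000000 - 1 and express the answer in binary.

The trailing 14 digits are 0, so subtracting 1 borrows through: they become 1 and the next digit up decrements.

0b1000101011111111111111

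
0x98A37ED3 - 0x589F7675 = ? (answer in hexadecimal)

0x4004085E

Subtract column by column in base 16:
  3-5 → E (borrow)
  D-7-1 → 5
  E-6 → 8
  7-7 → 0
  3-F → 4 (borrow)
  A-9-1 → 0
  8-8 → 0
  9-5 → 4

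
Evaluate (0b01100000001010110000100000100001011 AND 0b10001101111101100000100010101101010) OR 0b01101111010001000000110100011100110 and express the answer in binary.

0b01100000001010110000100000100001011 AND 0b10001101111101100000100010101101010 = 0b00000000001000100000100000100001010.
Then OR with 0b01101111010001000000110100011100110.

0b1101111011001100000110100111101110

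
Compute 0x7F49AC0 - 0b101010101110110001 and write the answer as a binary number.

0x7F49AC0 = 0b111111101001001101011000000 in binary.
Subtract column by column in base 2:
  0-1 → 1 (borrow)
  0-0-1 → 1 (borrow)
  0-0-1 → 1 (borrow)
  0-0-1 → 1 (borrow)
  0-1-1 → 0 (borrow)
  0-1-1 → 0 (borrow)
  1-0-1 → 0
  1-1 → 0
  0-1 → 1 (borrow)
  1-1-1 → 1 (borrow)
  0-0-1 → 1 (borrow)
  1-1-1 → 1 (borrow)
  1-0-1 → 0
  0-1 → 1 (borrow)
  0-0-1 → 1 (borrow)
  1-1-1 → 1 (borrow)
  0-0-1 → 1 (borrow)
  0-1-1 → 0 (borrow)
  1-0-1 → 0
  0-0 → 0
  1-0 → 1
  1-0 → 1
  1-0 → 1
  1-0 → 1
  1-0 → 1
  1-0 → 1
  1-0 → 1

0b111111100011110111100001111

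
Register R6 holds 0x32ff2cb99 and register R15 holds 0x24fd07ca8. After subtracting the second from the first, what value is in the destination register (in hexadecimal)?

Subtract column by column in base 16:
  9-8 → 1
  9-a → f (borrow)
  b-c-1 → e (borrow)
  c-7-1 → 4
  2-0 → 2
  f-d → 2
  f-f → 0
  2-4 → e (borrow)
  3-2-1 → 0

0xe0224ef1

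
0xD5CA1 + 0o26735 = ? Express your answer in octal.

0xD5CA1 = 0o3256241 in octal.
Add column by column in base 8, right to left:
  1+5 = 6
  4+3 = 7
  2+7 = 1 carry 1
  6+6+1 = 5 carry 1
  5+2+1 = 0 carry 1
  2+0+1 = 3
  3+0 = 3

0o3305176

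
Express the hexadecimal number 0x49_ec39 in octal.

Expand each hex digit to 4 bits: 4=0100 9=1001 e=1110 c=1100 3=0011 9=1001.
Group the bits in threes: 010 010 011 110 110 000 111 001 → 22366071.

0o22366071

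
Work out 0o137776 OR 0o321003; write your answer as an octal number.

0o337777

OR each oct digit independently (no carries):
  1|3=3, 3|2=3, 7|1=7, 7|0=7, 7|0=7, 6|3=7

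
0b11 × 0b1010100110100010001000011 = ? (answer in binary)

0b11111110011100110011001001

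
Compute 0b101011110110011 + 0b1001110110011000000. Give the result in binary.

0b1010100010001110011

Add column by column in base 2, right to left:
  1+0 = 1
  1+0 = 1
  0+0 = 0
  0+0 = 0
  1+0 = 1
  1+0 = 1
  0+1 = 1
  1+1 = 0 carry 1
  1+0+1 = 0 carry 1
  1+0+1 = 0 carry 1
  1+1+1 = 1 carry 1
  0+1+1 = 0 carry 1
  1+0+1 = 0 carry 1
  0+1+1 = 0 carry 1
  1+1+1 = 1 carry 1
  0+1+1 = 0 carry 1
  0+0+1 = 1
  0+0 = 0
  0+1 = 1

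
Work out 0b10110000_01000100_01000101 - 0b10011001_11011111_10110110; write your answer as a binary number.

Subtract column by column in base 2:
  1-0 → 1
  0-1 → 1 (borrow)
  1-1-1 → 1 (borrow)
  0-0-1 → 1 (borrow)
  0-1-1 → 0 (borrow)
  0-1-1 → 0 (borrow)
  1-0-1 → 0
  0-1 → 1 (borrow)
  0-1-1 → 0 (borrow)
  0-1-1 → 0 (borrow)
  1-1-1 → 1 (borrow)
  0-1-1 → 0 (borrow)
  0-1-1 → 0 (borrow)
  0-0-1 → 1 (borrow)
  1-1-1 → 1 (borrow)
  0-1-1 → 0 (borrow)
  0-1-1 → 0 (borrow)
  0-0-1 → 1 (borrow)
  0-0-1 → 1 (borrow)
  0-1-1 → 0 (borrow)
  1-1-1 → 1 (borrow)
  1-0-1 → 0
  0-0 → 0
  1-1 → 0

0b101100110010010001111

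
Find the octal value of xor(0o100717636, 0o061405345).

0o161312573

XOR each oct digit independently (no carries):
  1^0=1, 0^6=6, 0^1=1, 7^4=3, 1^0=1, 7^5=2, 6^3=5, 3^4=7, 6^5=3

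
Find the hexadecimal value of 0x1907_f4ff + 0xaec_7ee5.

Add column by column in base 16, right to left:
  f+5 = 4 carry 1
  f+e+1 = e carry 1
  4+e+1 = 3 carry 1
  f+7+1 = 7 carry 1
  7+c+1 = 4 carry 1
  0+e+1 = f
  9+a = 3 carry 1
  1+0+1 = 2

0x23f473e4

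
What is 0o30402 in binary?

Each octal digit is 3 bits: 3=011 0=000 4=100 0=000 2=010.

0b11000100000010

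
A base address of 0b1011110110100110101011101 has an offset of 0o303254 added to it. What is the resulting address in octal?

0b1011110110100110101011101 = 0o136646535 in octal.
Add column by column in base 8, right to left:
  5+4 = 1 carry 1
  3+5+1 = 1 carry 1
  5+2+1 = 0 carry 1
  6+3+1 = 2 carry 1
  4+0+1 = 5
  6+3 = 1 carry 1
  6+0+1 = 7
  3+0 = 3
  1+0 = 1

0o137152011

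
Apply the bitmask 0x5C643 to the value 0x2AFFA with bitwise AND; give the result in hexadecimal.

AND each hex digit independently (no carries):
  2&5=0, A&C=8, F&6=6, F&4=4, A&3=2

0x08642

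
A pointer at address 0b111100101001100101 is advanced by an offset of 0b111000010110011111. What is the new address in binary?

0b1110101000000000100

Add column by column in base 2, right to left:
  1+1 = 0 carry 1
  0+1+1 = 0 carry 1
  1+1+1 = 1 carry 1
  0+1+1 = 0 carry 1
  0+1+1 = 0 carry 1
  1+0+1 = 0 carry 1
  1+0+1 = 0 carry 1
  0+1+1 = 0 carry 1
  0+1+1 = 0 carry 1
  1+0+1 = 0 carry 1
  0+1+1 = 0 carry 1
  1+0+1 = 0 carry 1
  0+0+1 = 1
  0+0 = 0
  1+0 = 1
  1+1 = 0 carry 1
  1+1+1 = 1 carry 1
  1+1+1 = 1 carry 1
  final carry 1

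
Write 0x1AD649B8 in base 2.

0b11010110101100100100110111000

Expand each hex digit to 4 bits: 1=0001 A=1010 D=1101 6=0110 4=0100 9=1001 B=1011 8=1000.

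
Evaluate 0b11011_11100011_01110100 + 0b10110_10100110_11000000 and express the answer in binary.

Add column by column in base 2, right to left:
  0+0 = 0
  0+0 = 0
  1+0 = 1
  0+0 = 0
  1+0 = 1
  1+0 = 1
  1+1 = 0 carry 1
  0+1+1 = 0 carry 1
  1+0+1 = 0 carry 1
  1+1+1 = 1 carry 1
  0+1+1 = 0 carry 1
  0+0+1 = 1
  0+0 = 0
  1+1 = 0 carry 1
  1+0+1 = 0 carry 1
  1+1+1 = 1 carry 1
  1+0+1 = 0 carry 1
  1+1+1 = 1 carry 1
  0+1+1 = 0 carry 1
  1+0+1 = 0 carry 1
  1+1+1 = 1 carry 1
  final carry 1

0b1100101000101000110100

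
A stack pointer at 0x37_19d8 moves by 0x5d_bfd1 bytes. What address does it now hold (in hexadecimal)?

Add column by column in base 16, right to left:
  8+1 = 9
  d+d = a carry 1
  9+f+1 = 9 carry 1
  1+b+1 = d
  7+d = 4 carry 1
  3+5+1 = 9

0x94d9a9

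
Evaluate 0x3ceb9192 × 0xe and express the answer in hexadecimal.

Multiply each base-16 digit by 14, carrying:
  2×14 = 28 → write c carry 1
  9×14+1 = 127 → write f carry 7
  1×14+7 = 21 → write 5 carry 1
  9×14+1 = 127 → write f carry 7
  b×14+7 = 161 → write 1 carry 10
  e×14+10 = 206 → write e carry 12
  c×14+12 = 180 → write 4 carry 11
  3×14+11 = 53 → write 5 carry 3
  remaining carry: 3

0x354e1f5fc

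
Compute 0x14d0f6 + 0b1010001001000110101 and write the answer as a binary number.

0b110011110001100101011

0x14d0f6 = 0b101001101000011110110 in binary.
Add column by column in base 2, right to left:
  0+1 = 1
  1+0 = 1
  1+1 = 0 carry 1
  0+0+1 = 1
  1+1 = 0 carry 1
  1+1+1 = 1 carry 1
  1+0+1 = 0 carry 1
  1+0+1 = 0 carry 1
  0+0+1 = 1
  0+1 = 1
  0+0 = 0
  0+0 = 0
  1+1 = 0 carry 1
  0+0+1 = 1
  1+0 = 1
  1+0 = 1
  0+1 = 1
  0+0 = 0
  1+1 = 0 carry 1
  0+0+1 = 1
  1+0 = 1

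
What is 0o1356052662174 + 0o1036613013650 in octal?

Add column by column in base 8, right to left:
  4+0 = 4
  7+5 = 4 carry 1
  1+6+1 = 0 carry 1
  2+3+1 = 6
  6+1 = 7
  6+0 = 6
  2+3 = 5
  5+1 = 6
  0+6 = 6
  6+6 = 4 carry 1
  5+3+1 = 1 carry 1
  3+0+1 = 4
  1+1 = 2

0o2414665676044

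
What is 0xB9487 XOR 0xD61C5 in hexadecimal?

0x6F542

XOR each hex digit independently (no carries):
  B^D=6, 9^6=F, 4^1=5, 8^C=4, 7^5=2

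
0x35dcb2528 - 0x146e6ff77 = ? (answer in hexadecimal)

0x216e425b1

Subtract column by column in base 16:
  8-7 → 1
  2-7 → b (borrow)
  5-f-1 → 5 (borrow)
  2-f-1 → 2 (borrow)
  b-6-1 → 4
  c-e → e (borrow)
  d-6-1 → 6
  5-4 → 1
  3-1 → 2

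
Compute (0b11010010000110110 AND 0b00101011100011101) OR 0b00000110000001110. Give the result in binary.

0b11010010000110110 AND 0b00101011100011101 = 0b00000010000010100.
Then OR with 0b00000110000001110.

0b110000011110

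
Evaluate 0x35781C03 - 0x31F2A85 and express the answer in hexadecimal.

0x3258F17E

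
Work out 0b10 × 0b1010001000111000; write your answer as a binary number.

0b10100010001110000

Multiply each base-2 digit by 2, carrying:
  0×2 = 0 → write 0
  0×2 = 0 → write 0
  0×2 = 0 → write 0
  1×2 = 2 → write 0 carry 1
  1×2+1 = 3 → write 1 carry 1
  1×2+1 = 3 → write 1 carry 1
  0×2+1 = 1 → write 1
  0×2 = 0 → write 0
  0×2 = 0 → write 0
  1×2 = 2 → write 0 carry 1
  0×2+1 = 1 → write 1
  0×2 = 0 → write 0
  0×2 = 0 → write 0
  1×2 = 2 → write 0 carry 1
  0×2+1 = 1 → write 1
  1×2 = 2 → write 0 carry 1
  remaining carry: 1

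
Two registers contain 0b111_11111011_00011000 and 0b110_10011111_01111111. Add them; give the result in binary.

Add column by column in base 2, right to left:
  0+1 = 1
  0+1 = 1
  0+1 = 1
  1+1 = 0 carry 1
  1+1+1 = 1 carry 1
  0+1+1 = 0 carry 1
  0+1+1 = 0 carry 1
  0+0+1 = 1
  1+1 = 0 carry 1
  1+1+1 = 1 carry 1
  0+1+1 = 0 carry 1
  1+1+1 = 1 carry 1
  1+1+1 = 1 carry 1
  1+0+1 = 0 carry 1
  1+0+1 = 0 carry 1
  1+1+1 = 1 carry 1
  1+0+1 = 0 carry 1
  1+1+1 = 1 carry 1
  1+1+1 = 1 carry 1
  final carry 1

0b11101001101010010111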